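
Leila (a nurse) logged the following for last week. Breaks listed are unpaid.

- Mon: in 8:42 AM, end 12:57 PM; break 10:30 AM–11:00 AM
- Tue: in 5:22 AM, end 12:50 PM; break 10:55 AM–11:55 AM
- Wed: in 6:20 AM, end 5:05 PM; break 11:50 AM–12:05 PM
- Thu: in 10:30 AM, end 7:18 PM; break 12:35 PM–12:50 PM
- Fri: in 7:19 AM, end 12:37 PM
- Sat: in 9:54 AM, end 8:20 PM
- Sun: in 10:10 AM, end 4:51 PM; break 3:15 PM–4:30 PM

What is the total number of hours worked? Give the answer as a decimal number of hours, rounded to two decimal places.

50.43 hours

Mon: 8:42 AM–12:57 PM = 4 h 15 min; less 30 min break → 3 h 45 min
Tue: 5:22 AM–12:50 PM = 7 h 28 min; less 60 min break → 6 h 28 min
Wed: 6:20 AM–5:05 PM = 10 h 45 min; less 15 min break → 10 h 30 min
Thu: 10:30 AM–7:18 PM = 8 h 48 min; less 15 min break → 8 h 33 min
Fri: 7:19 AM–12:37 PM = 5 h 18 min
Sat: 9:54 AM–8:20 PM = 10 h 26 min
Sun: 10:10 AM–4:51 PM = 6 h 41 min; less 75 min break → 5 h 26 min
Total: 3 h 45 min + 6 h 28 min + 10 h 30 min + 8 h 33 min + 5 h 18 min + 10 h 26 min + 5 h 26 min = 50 h 26 min.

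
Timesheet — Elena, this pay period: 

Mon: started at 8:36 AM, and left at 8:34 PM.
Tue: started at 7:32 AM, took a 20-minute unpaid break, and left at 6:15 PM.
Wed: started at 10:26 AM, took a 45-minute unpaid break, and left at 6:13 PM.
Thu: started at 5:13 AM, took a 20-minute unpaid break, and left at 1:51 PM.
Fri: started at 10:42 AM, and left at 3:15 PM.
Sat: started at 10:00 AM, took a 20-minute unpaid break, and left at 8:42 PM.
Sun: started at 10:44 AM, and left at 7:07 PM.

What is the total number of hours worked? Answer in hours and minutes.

60 h 59 min

Mon: 8:36 AM–8:34 PM = 11 h 58 min
Tue: 7:32 AM–6:15 PM = 10 h 43 min; less 20 min break → 10 h 23 min
Wed: 10:26 AM–6:13 PM = 7 h 47 min; less 45 min break → 7 h 2 min
Thu: 5:13 AM–1:51 PM = 8 h 38 min; less 20 min break → 8 h 18 min
Fri: 10:42 AM–3:15 PM = 4 h 33 min
Sat: 10:00 AM–8:42 PM = 10 h 42 min; less 20 min break → 10 h 22 min
Sun: 10:44 AM–7:07 PM = 8 h 23 min
Total: 11 h 58 min + 10 h 23 min + 7 h 2 min + 8 h 18 min + 4 h 33 min + 10 h 22 min + 8 h 23 min = 60 h 59 min.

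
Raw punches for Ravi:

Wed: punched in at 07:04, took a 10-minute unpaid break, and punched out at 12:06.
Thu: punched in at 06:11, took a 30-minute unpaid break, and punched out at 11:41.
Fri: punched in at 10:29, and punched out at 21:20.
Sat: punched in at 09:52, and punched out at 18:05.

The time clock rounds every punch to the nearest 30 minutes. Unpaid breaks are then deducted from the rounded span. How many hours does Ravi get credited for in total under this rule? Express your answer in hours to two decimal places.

28.83 hours

Wed: in 07:04→07:00, out 12:06→12:00; 5 h 0 min − 10 min = 4 h 50 min
Thu: in 06:11→06:00, out 11:41→11:30; 5 h 30 min − 30 min = 5 h 0 min
Fri: in 10:29→10:30, out 21:20→21:30; 11 h 0 min
Sat: in 09:52→10:00, out 18:05→18:00; 8 h 0 min
Total credited: 28 h 50 min.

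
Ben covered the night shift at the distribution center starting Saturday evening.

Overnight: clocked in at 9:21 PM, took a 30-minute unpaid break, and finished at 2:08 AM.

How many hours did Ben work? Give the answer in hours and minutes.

4 h 17 min

Overnight: 9:21 PM → midnight = 2 h 39 min; midnight → 2:08 AM = 2 h 8 min; span 4 h 47 min; less 30 min break → 4 h 17 min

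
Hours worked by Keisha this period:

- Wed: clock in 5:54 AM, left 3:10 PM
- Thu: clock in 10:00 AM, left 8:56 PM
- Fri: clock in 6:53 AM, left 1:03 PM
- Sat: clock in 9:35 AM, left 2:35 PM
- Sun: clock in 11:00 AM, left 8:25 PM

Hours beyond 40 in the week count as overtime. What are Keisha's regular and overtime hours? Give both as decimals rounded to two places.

Regular 40.00 hours, overtime 0.78 hours

Wed: 5:54 AM–3:10 PM = 9 h 16 min
Thu: 10:00 AM–8:56 PM = 10 h 56 min
Fri: 6:53 AM–1:03 PM = 6 h 10 min
Sat: 9:35 AM–2:35 PM = 5 h 0 min
Sun: 11:00 AM–8:25 PM = 9 h 25 min
Total worked: 40 h 47 min = 40.78 h.
Threshold 40 h → overtime 0 h 47 min, regular 40 h 0 min.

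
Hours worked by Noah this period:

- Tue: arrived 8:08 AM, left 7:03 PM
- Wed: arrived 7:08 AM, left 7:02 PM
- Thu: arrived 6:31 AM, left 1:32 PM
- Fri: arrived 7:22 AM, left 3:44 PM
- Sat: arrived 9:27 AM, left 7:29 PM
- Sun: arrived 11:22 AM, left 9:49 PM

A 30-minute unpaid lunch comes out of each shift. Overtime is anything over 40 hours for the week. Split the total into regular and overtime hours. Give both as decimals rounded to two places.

Tue: 8:08 AM–7:03 PM = 10 h 55 min; less 30 min break → 10 h 25 min
Wed: 7:08 AM–7:02 PM = 11 h 54 min; less 30 min break → 11 h 24 min
Thu: 6:31 AM–1:32 PM = 7 h 1 min; less 30 min break → 6 h 31 min
Fri: 7:22 AM–3:44 PM = 8 h 22 min; less 30 min break → 7 h 52 min
Sat: 9:27 AM–7:29 PM = 10 h 2 min; less 30 min break → 9 h 32 min
Sun: 11:22 AM–9:49 PM = 10 h 27 min; less 30 min break → 9 h 57 min
Total worked: 55 h 41 min = 55.68 h.
Threshold 40 h → overtime 15 h 41 min, regular 40 h 0 min.

Regular 40.00 hours, overtime 15.68 hours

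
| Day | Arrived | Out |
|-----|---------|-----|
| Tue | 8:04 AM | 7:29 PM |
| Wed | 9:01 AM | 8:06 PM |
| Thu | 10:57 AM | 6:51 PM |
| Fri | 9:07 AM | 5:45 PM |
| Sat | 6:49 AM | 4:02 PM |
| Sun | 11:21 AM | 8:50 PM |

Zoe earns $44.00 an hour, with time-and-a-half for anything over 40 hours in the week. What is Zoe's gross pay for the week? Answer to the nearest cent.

Tue: 8:04 AM–7:29 PM = 11 h 25 min
Wed: 9:01 AM–8:06 PM = 11 h 5 min
Thu: 10:57 AM–6:51 PM = 7 h 54 min
Fri: 9:07 AM–5:45 PM = 8 h 38 min
Sat: 6:49 AM–4:02 PM = 9 h 13 min
Sun: 11:21 AM–8:50 PM = 9 h 29 min
Total worked: 57 h 44 min = 3464 min.
Regular 40 h 0 min = 2400 min at $44.00/h; overtime 17 h 44 min = 1064 min at $66.00/h.
Pay = (2400 × $44.00 + 1064 × $66.00) ÷ 60 = $2930.40.

$2930.40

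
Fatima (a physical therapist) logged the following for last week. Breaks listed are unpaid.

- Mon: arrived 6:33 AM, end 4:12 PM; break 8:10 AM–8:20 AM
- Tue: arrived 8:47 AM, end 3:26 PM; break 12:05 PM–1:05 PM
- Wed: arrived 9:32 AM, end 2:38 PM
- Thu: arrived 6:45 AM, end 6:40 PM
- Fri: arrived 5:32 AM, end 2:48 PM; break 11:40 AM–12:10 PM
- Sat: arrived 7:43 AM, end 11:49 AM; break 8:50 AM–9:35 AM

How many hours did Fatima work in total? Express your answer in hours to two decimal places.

Mon: 6:33 AM–4:12 PM = 9 h 39 min; less 10 min break → 9 h 29 min
Tue: 8:47 AM–3:26 PM = 6 h 39 min; less 60 min break → 5 h 39 min
Wed: 9:32 AM–2:38 PM = 5 h 6 min
Thu: 6:45 AM–6:40 PM = 11 h 55 min
Fri: 5:32 AM–2:48 PM = 9 h 16 min; less 30 min break → 8 h 46 min
Sat: 7:43 AM–11:49 AM = 4 h 6 min; less 45 min break → 3 h 21 min
Total: 9 h 29 min + 5 h 39 min + 5 h 6 min + 11 h 55 min + 8 h 46 min + 3 h 21 min = 44 h 16 min.

44.27 hours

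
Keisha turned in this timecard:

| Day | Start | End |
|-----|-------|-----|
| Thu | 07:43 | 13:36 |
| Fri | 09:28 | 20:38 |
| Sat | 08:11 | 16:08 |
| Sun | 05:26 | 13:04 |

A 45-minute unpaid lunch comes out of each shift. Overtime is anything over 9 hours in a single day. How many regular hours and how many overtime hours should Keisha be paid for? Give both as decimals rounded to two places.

Thu: 07:43–13:36 = 5 h 53 min; less 45 min break → 5 h 8 min
Fri: 09:28–20:38 = 11 h 10 min; less 45 min break → 10 h 25 min
Sat: 08:11–16:08 = 7 h 57 min; less 45 min break → 7 h 12 min
Sun: 05:26–13:04 = 7 h 38 min; less 45 min break → 6 h 53 min
Thu reg 5 h 8 min / OT 0 h 0 min; Fri reg 9 h 0 min / OT 1 h 25 min; Sat reg 7 h 12 min / OT 0 h 0 min; Sun reg 6 h 53 min / OT 0 h 0 min.
Totals: regular 28 h 13 min, overtime 1 h 25 min.

Regular 28.22 hours, overtime 1.42 hours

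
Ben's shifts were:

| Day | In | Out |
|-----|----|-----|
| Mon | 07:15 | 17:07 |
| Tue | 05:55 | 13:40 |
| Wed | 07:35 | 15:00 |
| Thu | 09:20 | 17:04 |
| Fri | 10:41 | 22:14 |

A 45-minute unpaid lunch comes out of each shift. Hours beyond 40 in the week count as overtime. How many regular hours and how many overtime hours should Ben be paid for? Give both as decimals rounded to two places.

Regular 40.00 hours, overtime 0.57 hours

Mon: 07:15–17:07 = 9 h 52 min; less 45 min break → 9 h 7 min
Tue: 05:55–13:40 = 7 h 45 min; less 45 min break → 7 h 0 min
Wed: 07:35–15:00 = 7 h 25 min; less 45 min break → 6 h 40 min
Thu: 09:20–17:04 = 7 h 44 min; less 45 min break → 6 h 59 min
Fri: 10:41–22:14 = 11 h 33 min; less 45 min break → 10 h 48 min
Total worked: 40 h 34 min = 40.57 h.
Threshold 40 h → overtime 0 h 34 min, regular 40 h 0 min.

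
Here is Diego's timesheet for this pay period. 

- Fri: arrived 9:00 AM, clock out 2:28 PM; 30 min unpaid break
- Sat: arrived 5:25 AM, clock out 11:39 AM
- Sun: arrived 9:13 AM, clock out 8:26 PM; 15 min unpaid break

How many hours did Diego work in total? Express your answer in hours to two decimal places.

22.17 hours

Fri: 9:00 AM–2:28 PM = 5 h 28 min; less 30 min break → 4 h 58 min
Sat: 5:25 AM–11:39 AM = 6 h 14 min
Sun: 9:13 AM–8:26 PM = 11 h 13 min; less 15 min break → 10 h 58 min
Total: 4 h 58 min + 6 h 14 min + 10 h 58 min = 22 h 10 min.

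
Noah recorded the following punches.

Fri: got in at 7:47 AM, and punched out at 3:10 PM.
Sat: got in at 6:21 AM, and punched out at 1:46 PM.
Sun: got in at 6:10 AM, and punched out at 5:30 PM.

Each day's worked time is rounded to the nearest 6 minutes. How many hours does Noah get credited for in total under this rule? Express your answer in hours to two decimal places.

Fri: 7:47 AM–3:10 PM = 7 h 23 min → rounds to 7 h 24 min
Sat: 6:21 AM–1:46 PM = 7 h 25 min → rounds to 7 h 24 min
Sun: 6:10 AM–5:30 PM = 11 h 20 min → rounds to 11 h 18 min
Total credited: 26 h 6 min.

26.10 hours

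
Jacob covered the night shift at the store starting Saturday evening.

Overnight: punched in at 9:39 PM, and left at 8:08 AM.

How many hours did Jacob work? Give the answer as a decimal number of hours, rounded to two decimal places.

10.48 hours

Overnight: 9:39 PM → midnight = 2 h 21 min; midnight → 8:08 AM = 8 h 8 min; span 10 h 29 min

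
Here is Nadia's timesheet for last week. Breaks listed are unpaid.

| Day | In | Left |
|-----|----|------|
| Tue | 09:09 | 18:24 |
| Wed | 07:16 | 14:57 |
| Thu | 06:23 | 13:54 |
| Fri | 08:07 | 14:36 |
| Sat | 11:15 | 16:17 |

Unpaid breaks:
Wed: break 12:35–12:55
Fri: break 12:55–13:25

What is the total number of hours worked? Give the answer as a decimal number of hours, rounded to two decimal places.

Tue: 09:09–18:24 = 9 h 15 min
Wed: 07:16–14:57 = 7 h 41 min; less 20 min break → 7 h 21 min
Thu: 06:23–13:54 = 7 h 31 min
Fri: 08:07–14:36 = 6 h 29 min; less 30 min break → 5 h 59 min
Sat: 11:15–16:17 = 5 h 2 min
Total: 9 h 15 min + 7 h 21 min + 7 h 31 min + 5 h 59 min + 5 h 2 min = 35 h 8 min.

35.13 hours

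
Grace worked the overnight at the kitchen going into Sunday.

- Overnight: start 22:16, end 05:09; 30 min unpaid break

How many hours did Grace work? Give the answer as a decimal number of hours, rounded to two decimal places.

Overnight: 22:16 → midnight = 1 h 44 min; midnight → 05:09 = 5 h 9 min; span 6 h 53 min; less 30 min break → 6 h 23 min

6.38 hours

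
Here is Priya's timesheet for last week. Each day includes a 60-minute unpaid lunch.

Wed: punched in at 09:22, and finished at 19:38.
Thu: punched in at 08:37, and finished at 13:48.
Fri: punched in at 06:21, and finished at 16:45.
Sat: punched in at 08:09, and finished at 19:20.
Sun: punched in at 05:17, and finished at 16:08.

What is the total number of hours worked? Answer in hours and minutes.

Wed: 09:22–19:38 = 10 h 16 min; less 60 min break → 9 h 16 min
Thu: 08:37–13:48 = 5 h 11 min; less 60 min break → 4 h 11 min
Fri: 06:21–16:45 = 10 h 24 min; less 60 min break → 9 h 24 min
Sat: 08:09–19:20 = 11 h 11 min; less 60 min break → 10 h 11 min
Sun: 05:17–16:08 = 10 h 51 min; less 60 min break → 9 h 51 min
Total: 9 h 16 min + 4 h 11 min + 9 h 24 min + 10 h 11 min + 9 h 51 min = 42 h 53 min.

42 h 53 min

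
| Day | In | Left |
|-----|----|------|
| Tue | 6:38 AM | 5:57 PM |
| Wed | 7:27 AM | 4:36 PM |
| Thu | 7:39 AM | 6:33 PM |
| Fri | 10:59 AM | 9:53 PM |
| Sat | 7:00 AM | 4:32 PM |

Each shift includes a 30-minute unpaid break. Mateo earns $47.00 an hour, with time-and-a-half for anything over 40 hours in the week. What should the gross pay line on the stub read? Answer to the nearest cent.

$2535.65

Tue: 6:38 AM–5:57 PM = 11 h 19 min; less 30 min break → 10 h 49 min
Wed: 7:27 AM–4:36 PM = 9 h 9 min; less 30 min break → 8 h 39 min
Thu: 7:39 AM–6:33 PM = 10 h 54 min; less 30 min break → 10 h 24 min
Fri: 10:59 AM–9:53 PM = 10 h 54 min; less 30 min break → 10 h 24 min
Sat: 7:00 AM–4:32 PM = 9 h 32 min; less 30 min break → 9 h 2 min
Total worked: 49 h 18 min = 2958 min.
Regular 40 h 0 min = 2400 min at $47.00/h; overtime 9 h 18 min = 558 min at $70.50/h.
Pay = (2400 × $47.00 + 558 × $70.50) ÷ 60 = $2535.65.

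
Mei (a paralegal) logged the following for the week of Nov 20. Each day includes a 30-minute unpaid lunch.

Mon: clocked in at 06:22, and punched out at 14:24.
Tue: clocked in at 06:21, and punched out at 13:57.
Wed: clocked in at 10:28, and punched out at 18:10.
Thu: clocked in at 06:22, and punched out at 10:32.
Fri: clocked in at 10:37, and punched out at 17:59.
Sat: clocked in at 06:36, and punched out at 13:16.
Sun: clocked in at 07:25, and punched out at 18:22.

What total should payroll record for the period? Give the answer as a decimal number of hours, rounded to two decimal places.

Mon: 06:22–14:24 = 8 h 2 min; less 30 min break → 7 h 32 min
Tue: 06:21–13:57 = 7 h 36 min; less 30 min break → 7 h 6 min
Wed: 10:28–18:10 = 7 h 42 min; less 30 min break → 7 h 12 min
Thu: 06:22–10:32 = 4 h 10 min; less 30 min break → 3 h 40 min
Fri: 10:37–17:59 = 7 h 22 min; less 30 min break → 6 h 52 min
Sat: 06:36–13:16 = 6 h 40 min; less 30 min break → 6 h 10 min
Sun: 07:25–18:22 = 10 h 57 min; less 30 min break → 10 h 27 min
Total: 7 h 32 min + 7 h 6 min + 7 h 12 min + 3 h 40 min + 6 h 52 min + 6 h 10 min + 10 h 27 min = 48 h 59 min.

48.98 hours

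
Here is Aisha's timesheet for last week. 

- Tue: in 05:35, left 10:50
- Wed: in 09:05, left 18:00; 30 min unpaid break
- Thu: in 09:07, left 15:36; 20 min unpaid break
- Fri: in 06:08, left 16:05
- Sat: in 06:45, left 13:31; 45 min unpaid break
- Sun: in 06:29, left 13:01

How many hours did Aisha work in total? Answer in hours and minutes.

Tue: 05:35–10:50 = 5 h 15 min
Wed: 09:05–18:00 = 8 h 55 min; less 30 min break → 8 h 25 min
Thu: 09:07–15:36 = 6 h 29 min; less 20 min break → 6 h 9 min
Fri: 06:08–16:05 = 9 h 57 min
Sat: 06:45–13:31 = 6 h 46 min; less 45 min break → 6 h 1 min
Sun: 06:29–13:01 = 6 h 32 min
Total: 5 h 15 min + 8 h 25 min + 6 h 9 min + 9 h 57 min + 6 h 1 min + 6 h 32 min = 42 h 19 min.

42 h 19 min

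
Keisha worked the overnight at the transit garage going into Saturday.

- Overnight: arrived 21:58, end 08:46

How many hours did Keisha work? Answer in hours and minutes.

10 h 48 min

Overnight: 21:58 → midnight = 2 h 2 min; midnight → 08:46 = 8 h 46 min; span 10 h 48 min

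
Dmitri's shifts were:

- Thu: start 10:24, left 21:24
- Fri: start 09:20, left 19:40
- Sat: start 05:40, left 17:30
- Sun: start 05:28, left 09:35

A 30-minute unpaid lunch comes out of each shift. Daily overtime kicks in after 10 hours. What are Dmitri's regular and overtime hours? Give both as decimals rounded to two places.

Regular 33.45 hours, overtime 1.83 hours

Thu: 10:24–21:24 = 11 h 0 min; less 30 min break → 10 h 30 min
Fri: 09:20–19:40 = 10 h 20 min; less 30 min break → 9 h 50 min
Sat: 05:40–17:30 = 11 h 50 min; less 30 min break → 11 h 20 min
Sun: 05:28–09:35 = 4 h 7 min; less 30 min break → 3 h 37 min
Thu reg 10 h 0 min / OT 0 h 30 min; Fri reg 9 h 50 min / OT 0 h 0 min; Sat reg 10 h 0 min / OT 1 h 20 min; Sun reg 3 h 37 min / OT 0 h 0 min.
Totals: regular 33 h 27 min, overtime 1 h 50 min.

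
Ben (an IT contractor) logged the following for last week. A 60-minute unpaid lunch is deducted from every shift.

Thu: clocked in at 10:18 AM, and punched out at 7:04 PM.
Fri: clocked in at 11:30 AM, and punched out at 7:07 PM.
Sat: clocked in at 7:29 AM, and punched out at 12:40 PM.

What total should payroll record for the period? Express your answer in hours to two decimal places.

18.57 hours

Thu: 10:18 AM–7:04 PM = 8 h 46 min; less 60 min break → 7 h 46 min
Fri: 11:30 AM–7:07 PM = 7 h 37 min; less 60 min break → 6 h 37 min
Sat: 7:29 AM–12:40 PM = 5 h 11 min; less 60 min break → 4 h 11 min
Total: 7 h 46 min + 6 h 37 min + 4 h 11 min = 18 h 34 min.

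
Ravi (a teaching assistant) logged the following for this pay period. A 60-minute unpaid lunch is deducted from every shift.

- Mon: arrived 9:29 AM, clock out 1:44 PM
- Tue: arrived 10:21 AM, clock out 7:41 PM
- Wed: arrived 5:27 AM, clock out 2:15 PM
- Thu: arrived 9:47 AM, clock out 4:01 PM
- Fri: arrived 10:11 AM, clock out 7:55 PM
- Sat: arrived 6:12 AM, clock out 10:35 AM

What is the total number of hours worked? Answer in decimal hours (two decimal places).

Mon: 9:29 AM–1:44 PM = 4 h 15 min; less 60 min break → 3 h 15 min
Tue: 10:21 AM–7:41 PM = 9 h 20 min; less 60 min break → 8 h 20 min
Wed: 5:27 AM–2:15 PM = 8 h 48 min; less 60 min break → 7 h 48 min
Thu: 9:47 AM–4:01 PM = 6 h 14 min; less 60 min break → 5 h 14 min
Fri: 10:11 AM–7:55 PM = 9 h 44 min; less 60 min break → 8 h 44 min
Sat: 6:12 AM–10:35 AM = 4 h 23 min; less 60 min break → 3 h 23 min
Total: 3 h 15 min + 8 h 20 min + 7 h 48 min + 5 h 14 min + 8 h 44 min + 3 h 23 min = 36 h 44 min.

36.73 hours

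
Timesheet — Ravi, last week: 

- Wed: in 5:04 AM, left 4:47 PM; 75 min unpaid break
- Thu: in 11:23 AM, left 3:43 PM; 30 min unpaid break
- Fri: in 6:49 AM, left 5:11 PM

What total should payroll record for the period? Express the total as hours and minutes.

Wed: 5:04 AM–4:47 PM = 11 h 43 min; less 75 min break → 10 h 28 min
Thu: 11:23 AM–3:43 PM = 4 h 20 min; less 30 min break → 3 h 50 min
Fri: 6:49 AM–5:11 PM = 10 h 22 min
Total: 10 h 28 min + 3 h 50 min + 10 h 22 min = 24 h 40 min.

24 h 40 min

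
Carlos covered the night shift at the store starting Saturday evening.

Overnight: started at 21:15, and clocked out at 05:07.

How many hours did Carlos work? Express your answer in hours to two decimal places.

Overnight: 21:15 → midnight = 2 h 45 min; midnight → 05:07 = 5 h 7 min; span 7 h 52 min

7.87 hours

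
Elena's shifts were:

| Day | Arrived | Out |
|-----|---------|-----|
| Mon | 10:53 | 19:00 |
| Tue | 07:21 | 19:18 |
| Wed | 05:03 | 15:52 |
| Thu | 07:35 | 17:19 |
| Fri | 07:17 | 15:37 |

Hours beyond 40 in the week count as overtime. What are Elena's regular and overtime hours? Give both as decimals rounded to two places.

Regular 40.00 hours, overtime 8.95 hours

Mon: 10:53–19:00 = 8 h 7 min
Tue: 07:21–19:18 = 11 h 57 min
Wed: 05:03–15:52 = 10 h 49 min
Thu: 07:35–17:19 = 9 h 44 min
Fri: 07:17–15:37 = 8 h 20 min
Total worked: 48 h 57 min = 48.95 h.
Threshold 40 h → overtime 8 h 57 min, regular 40 h 0 min.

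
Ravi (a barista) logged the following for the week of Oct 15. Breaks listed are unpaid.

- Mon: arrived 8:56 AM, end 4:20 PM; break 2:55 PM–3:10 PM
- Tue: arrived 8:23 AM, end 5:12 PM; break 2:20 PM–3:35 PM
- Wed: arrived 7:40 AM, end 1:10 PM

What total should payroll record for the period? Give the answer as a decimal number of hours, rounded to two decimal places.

Mon: 8:56 AM–4:20 PM = 7 h 24 min; less 15 min break → 7 h 9 min
Tue: 8:23 AM–5:12 PM = 8 h 49 min; less 75 min break → 7 h 34 min
Wed: 7:40 AM–1:10 PM = 5 h 30 min
Total: 7 h 9 min + 7 h 34 min + 5 h 30 min = 20 h 13 min.

20.22 hours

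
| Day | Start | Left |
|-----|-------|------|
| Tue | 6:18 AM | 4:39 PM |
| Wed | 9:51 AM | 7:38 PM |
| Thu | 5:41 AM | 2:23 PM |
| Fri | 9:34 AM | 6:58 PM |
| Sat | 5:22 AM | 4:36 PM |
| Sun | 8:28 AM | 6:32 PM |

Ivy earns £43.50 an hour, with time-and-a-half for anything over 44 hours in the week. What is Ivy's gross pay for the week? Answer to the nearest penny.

£2927.55

Tue: 6:18 AM–4:39 PM = 10 h 21 min
Wed: 9:51 AM–7:38 PM = 9 h 47 min
Thu: 5:41 AM–2:23 PM = 8 h 42 min
Fri: 9:34 AM–6:58 PM = 9 h 24 min
Sat: 5:22 AM–4:36 PM = 11 h 14 min
Sun: 8:28 AM–6:32 PM = 10 h 4 min
Total worked: 59 h 32 min = 3572 min.
Regular 44 h 0 min = 2640 min at £43.50/h; overtime 15 h 32 min = 932 min at £65.25/h.
Pay = (2640 × £43.50 + 932 × £65.25) ÷ 60 = £2927.55.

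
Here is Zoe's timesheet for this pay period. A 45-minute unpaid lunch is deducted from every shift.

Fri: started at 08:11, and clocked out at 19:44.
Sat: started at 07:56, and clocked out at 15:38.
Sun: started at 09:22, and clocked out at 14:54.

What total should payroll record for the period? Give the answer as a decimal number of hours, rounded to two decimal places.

Fri: 08:11–19:44 = 11 h 33 min; less 45 min break → 10 h 48 min
Sat: 07:56–15:38 = 7 h 42 min; less 45 min break → 6 h 57 min
Sun: 09:22–14:54 = 5 h 32 min; less 45 min break → 4 h 47 min
Total: 10 h 48 min + 6 h 57 min + 4 h 47 min = 22 h 32 min.

22.53 hours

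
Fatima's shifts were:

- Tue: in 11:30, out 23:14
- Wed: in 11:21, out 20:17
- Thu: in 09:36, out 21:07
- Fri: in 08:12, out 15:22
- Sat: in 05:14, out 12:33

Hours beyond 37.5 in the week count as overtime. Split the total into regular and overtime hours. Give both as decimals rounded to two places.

Tue: 11:30–23:14 = 11 h 44 min
Wed: 11:21–20:17 = 8 h 56 min
Thu: 09:36–21:07 = 11 h 31 min
Fri: 08:12–15:22 = 7 h 10 min
Sat: 05:14–12:33 = 7 h 19 min
Total worked: 46 h 40 min = 46.67 h.
Threshold 37.5 h → overtime 9 h 10 min, regular 37 h 30 min.

Regular 37.50 hours, overtime 9.17 hours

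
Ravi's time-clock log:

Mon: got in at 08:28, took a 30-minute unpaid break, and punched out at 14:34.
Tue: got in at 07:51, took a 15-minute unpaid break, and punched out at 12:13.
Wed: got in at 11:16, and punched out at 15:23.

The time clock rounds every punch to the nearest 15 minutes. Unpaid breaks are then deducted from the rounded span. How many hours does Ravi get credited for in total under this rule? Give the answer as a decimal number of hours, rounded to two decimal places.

14.00 hours

Mon: in 08:28→08:30, out 14:34→14:30; 6 h 0 min − 30 min = 5 h 30 min
Tue: in 07:51→07:45, out 12:13→12:15; 4 h 30 min − 15 min = 4 h 15 min
Wed: in 11:16→11:15, out 15:23→15:30; 4 h 15 min
Total credited: 14 h 0 min.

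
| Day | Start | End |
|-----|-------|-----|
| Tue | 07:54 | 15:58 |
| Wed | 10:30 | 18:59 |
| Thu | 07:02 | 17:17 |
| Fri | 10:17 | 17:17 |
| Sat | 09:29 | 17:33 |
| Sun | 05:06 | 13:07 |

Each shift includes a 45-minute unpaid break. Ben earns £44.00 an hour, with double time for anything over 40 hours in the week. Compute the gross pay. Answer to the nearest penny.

Tue: 07:54–15:58 = 8 h 4 min; less 45 min break → 7 h 19 min
Wed: 10:30–18:59 = 8 h 29 min; less 45 min break → 7 h 44 min
Thu: 07:02–17:17 = 10 h 15 min; less 45 min break → 9 h 30 min
Fri: 10:17–17:17 = 7 h 0 min; less 45 min break → 6 h 15 min
Sat: 09:29–17:33 = 8 h 4 min; less 45 min break → 7 h 19 min
Sun: 05:06–13:07 = 8 h 1 min; less 45 min break → 7 h 16 min
Total worked: 45 h 23 min = 2723 min.
Regular 40 h 0 min = 2400 min at £44.00/h; overtime 5 h 23 min = 323 min at £88.00/h.
Pay = (2400 × £44.00 + 323 × £88.00) ÷ 60 = £2233.73.

£2233.73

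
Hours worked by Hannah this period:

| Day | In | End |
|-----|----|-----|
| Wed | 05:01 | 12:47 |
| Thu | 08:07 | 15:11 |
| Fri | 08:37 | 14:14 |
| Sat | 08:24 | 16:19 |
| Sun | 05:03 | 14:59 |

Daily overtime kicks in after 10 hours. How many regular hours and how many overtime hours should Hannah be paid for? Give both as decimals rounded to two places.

Regular 38.30 hours, overtime 0.00 hours

Wed: 05:01–12:47 = 7 h 46 min
Thu: 08:07–15:11 = 7 h 4 min
Fri: 08:37–14:14 = 5 h 37 min
Sat: 08:24–16:19 = 7 h 55 min
Sun: 05:03–14:59 = 9 h 56 min
Wed reg 7 h 46 min / OT 0 h 0 min; Thu reg 7 h 4 min / OT 0 h 0 min; Fri reg 5 h 37 min / OT 0 h 0 min; Sat reg 7 h 55 min / OT 0 h 0 min; Sun reg 9 h 56 min / OT 0 h 0 min.
Totals: regular 38 h 18 min, overtime 0 h 0 min.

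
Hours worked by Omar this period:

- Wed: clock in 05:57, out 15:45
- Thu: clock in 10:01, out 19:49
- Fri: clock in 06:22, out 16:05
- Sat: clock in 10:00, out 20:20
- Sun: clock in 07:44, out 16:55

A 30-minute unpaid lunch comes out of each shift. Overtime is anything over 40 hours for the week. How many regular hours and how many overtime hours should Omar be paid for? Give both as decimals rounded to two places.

Wed: 05:57–15:45 = 9 h 48 min; less 30 min break → 9 h 18 min
Thu: 10:01–19:49 = 9 h 48 min; less 30 min break → 9 h 18 min
Fri: 06:22–16:05 = 9 h 43 min; less 30 min break → 9 h 13 min
Sat: 10:00–20:20 = 10 h 20 min; less 30 min break → 9 h 50 min
Sun: 07:44–16:55 = 9 h 11 min; less 30 min break → 8 h 41 min
Total worked: 46 h 20 min = 46.33 h.
Threshold 40 h → overtime 6 h 20 min, regular 40 h 0 min.

Regular 40.00 hours, overtime 6.33 hours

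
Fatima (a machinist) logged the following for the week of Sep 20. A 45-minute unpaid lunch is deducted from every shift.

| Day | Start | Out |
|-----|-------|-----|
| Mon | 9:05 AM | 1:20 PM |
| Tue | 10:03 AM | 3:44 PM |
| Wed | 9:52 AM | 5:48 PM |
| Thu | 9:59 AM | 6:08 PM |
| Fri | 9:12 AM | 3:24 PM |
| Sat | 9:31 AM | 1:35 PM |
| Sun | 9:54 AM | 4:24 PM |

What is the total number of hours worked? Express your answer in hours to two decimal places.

37.53 hours

Mon: 9:05 AM–1:20 PM = 4 h 15 min; less 45 min break → 3 h 30 min
Tue: 10:03 AM–3:44 PM = 5 h 41 min; less 45 min break → 4 h 56 min
Wed: 9:52 AM–5:48 PM = 7 h 56 min; less 45 min break → 7 h 11 min
Thu: 9:59 AM–6:08 PM = 8 h 9 min; less 45 min break → 7 h 24 min
Fri: 9:12 AM–3:24 PM = 6 h 12 min; less 45 min break → 5 h 27 min
Sat: 9:31 AM–1:35 PM = 4 h 4 min; less 45 min break → 3 h 19 min
Sun: 9:54 AM–4:24 PM = 6 h 30 min; less 45 min break → 5 h 45 min
Total: 3 h 30 min + 4 h 56 min + 7 h 11 min + 7 h 24 min + 5 h 27 min + 3 h 19 min + 5 h 45 min = 37 h 32 min.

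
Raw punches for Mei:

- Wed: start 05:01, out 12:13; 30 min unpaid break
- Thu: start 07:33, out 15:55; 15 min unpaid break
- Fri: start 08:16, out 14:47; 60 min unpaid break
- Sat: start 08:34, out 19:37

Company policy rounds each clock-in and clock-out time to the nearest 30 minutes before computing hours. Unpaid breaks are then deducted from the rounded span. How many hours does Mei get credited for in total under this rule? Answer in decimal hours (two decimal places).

Wed: in 05:01→05:00, out 12:13→12:00; 7 h 0 min − 30 min = 6 h 30 min
Thu: in 07:33→07:30, out 15:55→16:00; 8 h 30 min − 15 min = 8 h 15 min
Fri: in 08:16→08:30, out 14:47→15:00; 6 h 30 min − 60 min = 5 h 30 min
Sat: in 08:34→08:30, out 19:37→19:30; 11 h 0 min
Total credited: 31 h 15 min.

31.25 hours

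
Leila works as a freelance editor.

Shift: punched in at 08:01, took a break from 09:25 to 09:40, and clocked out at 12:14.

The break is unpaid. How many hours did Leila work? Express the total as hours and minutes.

Shift: 08:01–12:14 = 4 h 13 min; less 15 min break → 3 h 58 min

3 h 58 min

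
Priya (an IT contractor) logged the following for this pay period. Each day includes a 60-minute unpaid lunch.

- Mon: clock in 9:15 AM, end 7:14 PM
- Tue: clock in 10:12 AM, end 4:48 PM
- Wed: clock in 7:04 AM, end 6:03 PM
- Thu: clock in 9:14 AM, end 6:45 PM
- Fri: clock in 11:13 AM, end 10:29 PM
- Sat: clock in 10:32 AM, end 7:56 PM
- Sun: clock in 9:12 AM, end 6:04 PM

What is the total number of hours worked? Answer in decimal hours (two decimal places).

Mon: 9:15 AM–7:14 PM = 9 h 59 min; less 60 min break → 8 h 59 min
Tue: 10:12 AM–4:48 PM = 6 h 36 min; less 60 min break → 5 h 36 min
Wed: 7:04 AM–6:03 PM = 10 h 59 min; less 60 min break → 9 h 59 min
Thu: 9:14 AM–6:45 PM = 9 h 31 min; less 60 min break → 8 h 31 min
Fri: 11:13 AM–10:29 PM = 11 h 16 min; less 60 min break → 10 h 16 min
Sat: 10:32 AM–7:56 PM = 9 h 24 min; less 60 min break → 8 h 24 min
Sun: 9:12 AM–6:04 PM = 8 h 52 min; less 60 min break → 7 h 52 min
Total: 8 h 59 min + 5 h 36 min + 9 h 59 min + 8 h 31 min + 10 h 16 min + 8 h 24 min + 7 h 52 min = 59 h 37 min.

59.62 hours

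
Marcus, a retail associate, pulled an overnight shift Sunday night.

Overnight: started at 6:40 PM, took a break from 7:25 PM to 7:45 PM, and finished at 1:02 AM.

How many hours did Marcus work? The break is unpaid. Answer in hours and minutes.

6 h 2 min

Overnight: 6:40 PM → midnight = 5 h 20 min; midnight → 1:02 AM = 1 h 2 min; span 6 h 22 min; less 20 min break → 6 h 2 min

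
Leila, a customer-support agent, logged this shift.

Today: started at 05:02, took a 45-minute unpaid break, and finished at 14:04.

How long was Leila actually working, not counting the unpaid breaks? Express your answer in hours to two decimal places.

Today: 05:02–14:04 = 9 h 2 min; less 45 min break → 8 h 17 min

8.28 hours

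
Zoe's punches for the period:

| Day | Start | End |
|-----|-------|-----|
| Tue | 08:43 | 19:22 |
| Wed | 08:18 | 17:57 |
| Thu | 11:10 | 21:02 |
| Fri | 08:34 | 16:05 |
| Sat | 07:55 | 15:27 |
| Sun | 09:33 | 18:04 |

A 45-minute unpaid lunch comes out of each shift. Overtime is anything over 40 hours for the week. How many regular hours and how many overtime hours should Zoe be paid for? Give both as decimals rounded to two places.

Tue: 08:43–19:22 = 10 h 39 min; less 45 min break → 9 h 54 min
Wed: 08:18–17:57 = 9 h 39 min; less 45 min break → 8 h 54 min
Thu: 11:10–21:02 = 9 h 52 min; less 45 min break → 9 h 7 min
Fri: 08:34–16:05 = 7 h 31 min; less 45 min break → 6 h 46 min
Sat: 07:55–15:27 = 7 h 32 min; less 45 min break → 6 h 47 min
Sun: 09:33–18:04 = 8 h 31 min; less 45 min break → 7 h 46 min
Total worked: 49 h 14 min = 49.23 h.
Threshold 40 h → overtime 9 h 14 min, regular 40 h 0 min.

Regular 40.00 hours, overtime 9.23 hours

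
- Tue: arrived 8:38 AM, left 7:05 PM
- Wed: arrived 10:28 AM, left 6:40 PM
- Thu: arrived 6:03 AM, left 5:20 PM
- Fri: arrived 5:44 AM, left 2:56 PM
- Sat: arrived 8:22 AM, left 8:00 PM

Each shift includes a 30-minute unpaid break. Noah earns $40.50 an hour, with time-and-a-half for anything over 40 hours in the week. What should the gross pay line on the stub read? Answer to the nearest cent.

Tue: 8:38 AM–7:05 PM = 10 h 27 min; less 30 min break → 9 h 57 min
Wed: 10:28 AM–6:40 PM = 8 h 12 min; less 30 min break → 7 h 42 min
Thu: 6:03 AM–5:20 PM = 11 h 17 min; less 30 min break → 10 h 47 min
Fri: 5:44 AM–2:56 PM = 9 h 12 min; less 30 min break → 8 h 42 min
Sat: 8:22 AM–8:00 PM = 11 h 38 min; less 30 min break → 11 h 8 min
Total worked: 48 h 16 min = 2896 min.
Regular 40 h 0 min = 2400 min at $40.50/h; overtime 8 h 16 min = 496 min at $60.75/h.
Pay = (2400 × $40.50 + 496 × $60.75) ÷ 60 = $2122.20.

$2122.20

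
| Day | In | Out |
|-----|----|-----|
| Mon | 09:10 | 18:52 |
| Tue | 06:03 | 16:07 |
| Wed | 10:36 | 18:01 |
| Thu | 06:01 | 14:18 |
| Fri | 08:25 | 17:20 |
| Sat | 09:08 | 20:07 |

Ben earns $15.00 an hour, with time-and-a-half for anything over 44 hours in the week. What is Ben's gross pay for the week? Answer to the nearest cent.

$915.75

Mon: 09:10–18:52 = 9 h 42 min
Tue: 06:03–16:07 = 10 h 4 min
Wed: 10:36–18:01 = 7 h 25 min
Thu: 06:01–14:18 = 8 h 17 min
Fri: 08:25–17:20 = 8 h 55 min
Sat: 09:08–20:07 = 10 h 59 min
Total worked: 55 h 22 min = 3322 min.
Regular 44 h 0 min = 2640 min at $15.00/h; overtime 11 h 22 min = 682 min at $22.50/h.
Pay = (2640 × $15.00 + 682 × $22.50) ÷ 60 = $915.75.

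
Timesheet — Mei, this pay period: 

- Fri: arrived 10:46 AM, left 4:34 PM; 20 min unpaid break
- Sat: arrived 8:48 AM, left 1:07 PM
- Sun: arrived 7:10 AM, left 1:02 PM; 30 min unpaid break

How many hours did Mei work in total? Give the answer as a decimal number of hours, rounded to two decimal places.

Fri: 10:46 AM–4:34 PM = 5 h 48 min; less 20 min break → 5 h 28 min
Sat: 8:48 AM–1:07 PM = 4 h 19 min
Sun: 7:10 AM–1:02 PM = 5 h 52 min; less 30 min break → 5 h 22 min
Total: 5 h 28 min + 4 h 19 min + 5 h 22 min = 15 h 9 min.

15.15 hours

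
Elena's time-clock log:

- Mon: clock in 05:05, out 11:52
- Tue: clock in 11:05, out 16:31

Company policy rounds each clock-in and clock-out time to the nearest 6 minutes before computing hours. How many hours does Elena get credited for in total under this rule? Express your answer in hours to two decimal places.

12.20 hours

Mon: in 05:05→05:06, out 11:52→11:54; 6 h 48 min
Tue: in 11:05→11:06, out 16:31→16:30; 5 h 24 min
Total credited: 12 h 12 min.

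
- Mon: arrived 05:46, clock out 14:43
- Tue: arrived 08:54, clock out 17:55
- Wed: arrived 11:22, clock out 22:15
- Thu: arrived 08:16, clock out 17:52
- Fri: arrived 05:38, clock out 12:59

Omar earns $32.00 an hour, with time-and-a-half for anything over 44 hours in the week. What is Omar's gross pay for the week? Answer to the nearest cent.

Mon: 05:46–14:43 = 8 h 57 min
Tue: 08:54–17:55 = 9 h 1 min
Wed: 11:22–22:15 = 10 h 53 min
Thu: 08:16–17:52 = 9 h 36 min
Fri: 05:38–12:59 = 7 h 21 min
Total worked: 45 h 48 min = 2748 min.
Regular 44 h 0 min = 2640 min at $32.00/h; overtime 1 h 48 min = 108 min at $48.00/h.
Pay = (2640 × $32.00 + 108 × $48.00) ÷ 60 = $1494.40.

$1494.40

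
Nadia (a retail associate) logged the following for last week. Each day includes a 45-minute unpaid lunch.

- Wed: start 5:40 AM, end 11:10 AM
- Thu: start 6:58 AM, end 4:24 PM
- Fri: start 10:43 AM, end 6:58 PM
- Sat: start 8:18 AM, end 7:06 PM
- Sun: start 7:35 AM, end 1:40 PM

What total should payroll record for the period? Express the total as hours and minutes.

36 h 19 min

Wed: 5:40 AM–11:10 AM = 5 h 30 min; less 45 min break → 4 h 45 min
Thu: 6:58 AM–4:24 PM = 9 h 26 min; less 45 min break → 8 h 41 min
Fri: 10:43 AM–6:58 PM = 8 h 15 min; less 45 min break → 7 h 30 min
Sat: 8:18 AM–7:06 PM = 10 h 48 min; less 45 min break → 10 h 3 min
Sun: 7:35 AM–1:40 PM = 6 h 5 min; less 45 min break → 5 h 20 min
Total: 4 h 45 min + 8 h 41 min + 7 h 30 min + 10 h 3 min + 5 h 20 min = 36 h 19 min.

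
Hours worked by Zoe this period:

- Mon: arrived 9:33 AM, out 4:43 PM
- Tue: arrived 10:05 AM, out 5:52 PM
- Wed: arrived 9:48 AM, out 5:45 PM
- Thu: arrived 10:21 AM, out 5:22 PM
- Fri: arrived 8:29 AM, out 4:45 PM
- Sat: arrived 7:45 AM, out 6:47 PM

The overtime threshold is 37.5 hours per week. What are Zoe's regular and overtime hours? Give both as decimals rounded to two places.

Mon: 9:33 AM–4:43 PM = 7 h 10 min
Tue: 10:05 AM–5:52 PM = 7 h 47 min
Wed: 9:48 AM–5:45 PM = 7 h 57 min
Thu: 10:21 AM–5:22 PM = 7 h 1 min
Fri: 8:29 AM–4:45 PM = 8 h 16 min
Sat: 7:45 AM–6:47 PM = 11 h 2 min
Total worked: 49 h 13 min = 49.22 h.
Threshold 37.5 h → overtime 11 h 43 min, regular 37 h 30 min.

Regular 37.50 hours, overtime 11.72 hours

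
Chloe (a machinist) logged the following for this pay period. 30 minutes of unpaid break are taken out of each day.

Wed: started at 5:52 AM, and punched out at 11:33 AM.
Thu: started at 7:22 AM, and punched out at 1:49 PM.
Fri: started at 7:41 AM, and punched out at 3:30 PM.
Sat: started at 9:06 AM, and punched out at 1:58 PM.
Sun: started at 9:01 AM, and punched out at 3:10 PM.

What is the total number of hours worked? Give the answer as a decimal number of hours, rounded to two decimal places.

28.47 hours

Wed: 5:52 AM–11:33 AM = 5 h 41 min; less 30 min break → 5 h 11 min
Thu: 7:22 AM–1:49 PM = 6 h 27 min; less 30 min break → 5 h 57 min
Fri: 7:41 AM–3:30 PM = 7 h 49 min; less 30 min break → 7 h 19 min
Sat: 9:06 AM–1:58 PM = 4 h 52 min; less 30 min break → 4 h 22 min
Sun: 9:01 AM–3:10 PM = 6 h 9 min; less 30 min break → 5 h 39 min
Total: 5 h 11 min + 5 h 57 min + 7 h 19 min + 4 h 22 min + 5 h 39 min = 28 h 28 min.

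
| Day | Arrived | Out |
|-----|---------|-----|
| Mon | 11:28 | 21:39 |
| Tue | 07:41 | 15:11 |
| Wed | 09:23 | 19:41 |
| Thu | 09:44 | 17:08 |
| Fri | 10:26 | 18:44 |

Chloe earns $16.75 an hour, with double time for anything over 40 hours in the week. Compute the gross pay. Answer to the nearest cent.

$793.39

Mon: 11:28–21:39 = 10 h 11 min
Tue: 07:41–15:11 = 7 h 30 min
Wed: 09:23–19:41 = 10 h 18 min
Thu: 09:44–17:08 = 7 h 24 min
Fri: 10:26–18:44 = 8 h 18 min
Total worked: 43 h 41 min = 2621 min.
Regular 40 h 0 min = 2400 min at $16.75/h; overtime 3 h 41 min = 221 min at $33.50/h.
Pay = (2400 × $16.75 + 221 × $33.50) ÷ 60 = $793.39.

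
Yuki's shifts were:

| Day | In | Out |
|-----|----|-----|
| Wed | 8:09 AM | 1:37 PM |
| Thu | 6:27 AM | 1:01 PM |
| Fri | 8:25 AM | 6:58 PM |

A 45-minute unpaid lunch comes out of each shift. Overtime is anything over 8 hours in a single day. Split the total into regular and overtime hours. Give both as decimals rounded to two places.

Regular 18.53 hours, overtime 1.80 hours

Wed: 8:09 AM–1:37 PM = 5 h 28 min; less 45 min break → 4 h 43 min
Thu: 6:27 AM–1:01 PM = 6 h 34 min; less 45 min break → 5 h 49 min
Fri: 8:25 AM–6:58 PM = 10 h 33 min; less 45 min break → 9 h 48 min
Wed reg 4 h 43 min / OT 0 h 0 min; Thu reg 5 h 49 min / OT 0 h 0 min; Fri reg 8 h 0 min / OT 1 h 48 min.
Totals: regular 18 h 32 min, overtime 1 h 48 min.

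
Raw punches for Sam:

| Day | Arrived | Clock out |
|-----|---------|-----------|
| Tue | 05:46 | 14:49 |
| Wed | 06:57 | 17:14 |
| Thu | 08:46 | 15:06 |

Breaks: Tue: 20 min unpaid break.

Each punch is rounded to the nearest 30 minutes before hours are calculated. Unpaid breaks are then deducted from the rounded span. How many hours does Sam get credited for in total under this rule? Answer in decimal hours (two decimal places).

Tue: in 05:46→06:00, out 14:49→15:00; 9 h 0 min − 20 min = 8 h 40 min
Wed: in 06:57→07:00, out 17:14→17:00; 10 h 0 min
Thu: in 08:46→09:00, out 15:06→15:00; 6 h 0 min
Total credited: 24 h 40 min.

24.67 hours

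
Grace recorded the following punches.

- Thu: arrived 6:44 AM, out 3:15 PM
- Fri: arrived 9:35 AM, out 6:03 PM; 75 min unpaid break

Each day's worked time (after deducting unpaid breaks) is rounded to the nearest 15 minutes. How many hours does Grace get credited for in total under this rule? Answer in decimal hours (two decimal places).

Thu: 6:44 AM–3:15 PM = 8 h 31 min → rounds to 8 h 30 min
Fri: 9:35 AM–6:03 PM = 8 h 28 min − 75 min = 7 h 13 min → rounds to 7 h 15 min
Total credited: 15 h 45 min.

15.75 hours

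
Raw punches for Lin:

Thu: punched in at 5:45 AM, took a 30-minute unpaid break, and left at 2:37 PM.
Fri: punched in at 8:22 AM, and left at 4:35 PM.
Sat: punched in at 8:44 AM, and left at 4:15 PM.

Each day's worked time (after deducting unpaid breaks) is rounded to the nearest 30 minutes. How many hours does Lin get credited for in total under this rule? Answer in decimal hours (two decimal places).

Thu: 5:45 AM–2:37 PM = 8 h 52 min − 30 min = 8 h 22 min → rounds to 8 h 30 min
Fri: 8:22 AM–4:35 PM = 8 h 13 min → rounds to 8 h 0 min
Sat: 8:44 AM–4:15 PM = 7 h 31 min → rounds to 7 h 30 min
Total credited: 24 h 0 min.

24.00 hours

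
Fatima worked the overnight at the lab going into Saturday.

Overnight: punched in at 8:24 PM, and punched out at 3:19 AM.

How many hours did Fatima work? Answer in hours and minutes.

6 h 55 min

Overnight: 8:24 PM → midnight = 3 h 36 min; midnight → 3:19 AM = 3 h 19 min; span 6 h 55 min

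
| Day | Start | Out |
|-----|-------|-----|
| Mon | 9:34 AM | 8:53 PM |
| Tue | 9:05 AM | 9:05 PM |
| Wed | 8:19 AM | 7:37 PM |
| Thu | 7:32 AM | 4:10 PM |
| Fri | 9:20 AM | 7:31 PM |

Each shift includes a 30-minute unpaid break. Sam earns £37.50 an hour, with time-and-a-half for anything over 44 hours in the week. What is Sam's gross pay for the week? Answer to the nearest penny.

£2040.00

Mon: 9:34 AM–8:53 PM = 11 h 19 min; less 30 min break → 10 h 49 min
Tue: 9:05 AM–9:05 PM = 12 h 0 min; less 30 min break → 11 h 30 min
Wed: 8:19 AM–7:37 PM = 11 h 18 min; less 30 min break → 10 h 48 min
Thu: 7:32 AM–4:10 PM = 8 h 38 min; less 30 min break → 8 h 8 min
Fri: 9:20 AM–7:31 PM = 10 h 11 min; less 30 min break → 9 h 41 min
Total worked: 50 h 56 min = 3056 min.
Regular 44 h 0 min = 2640 min at £37.50/h; overtime 6 h 56 min = 416 min at £56.25/h.
Pay = (2640 × £37.50 + 416 × £56.25) ÷ 60 = £2040.00.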